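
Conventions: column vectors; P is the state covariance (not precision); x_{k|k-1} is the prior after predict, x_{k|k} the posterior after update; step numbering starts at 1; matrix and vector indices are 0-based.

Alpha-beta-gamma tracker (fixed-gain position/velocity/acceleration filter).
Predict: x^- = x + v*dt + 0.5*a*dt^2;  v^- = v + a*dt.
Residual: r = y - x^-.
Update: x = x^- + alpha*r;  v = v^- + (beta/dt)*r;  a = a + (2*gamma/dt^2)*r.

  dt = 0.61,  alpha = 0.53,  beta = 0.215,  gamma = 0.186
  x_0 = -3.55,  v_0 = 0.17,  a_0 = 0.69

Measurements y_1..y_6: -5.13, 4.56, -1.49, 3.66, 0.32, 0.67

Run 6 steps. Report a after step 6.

step 1: x_pred=-3.3179  r=-1.8121  x^+=-4.2783  v^+=-0.0478  a^+=-1.1216
step 2: x_pred=-4.5161  r=9.0761  x^+=0.2942  v^+=2.4670  a^+=7.9521
step 3: x_pred=3.2786  r=-4.7686  x^+=0.7512  v^+=5.6371  a^+=3.1848
step 4: x_pred=4.7824  r=-1.1224  x^+=4.1875  v^+=7.1842  a^+=2.0627
step 5: x_pred=8.9537  r=-8.6337  x^+=4.3778  v^+=5.3995  a^+=-6.5686
step 6: x_pred=6.4494  r=-5.7794  x^+=3.3863  v^+=-0.6444  a^+=-12.3465

a_post = -12.3465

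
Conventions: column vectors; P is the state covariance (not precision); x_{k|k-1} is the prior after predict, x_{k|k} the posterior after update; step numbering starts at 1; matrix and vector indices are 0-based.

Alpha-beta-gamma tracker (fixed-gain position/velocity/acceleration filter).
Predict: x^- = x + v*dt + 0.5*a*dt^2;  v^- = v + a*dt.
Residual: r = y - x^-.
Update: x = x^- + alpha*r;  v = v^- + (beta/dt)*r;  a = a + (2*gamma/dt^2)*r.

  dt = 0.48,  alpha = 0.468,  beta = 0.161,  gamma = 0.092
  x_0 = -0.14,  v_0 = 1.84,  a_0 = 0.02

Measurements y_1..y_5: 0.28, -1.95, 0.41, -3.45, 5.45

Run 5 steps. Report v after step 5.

step 1: x_pred=0.7455  r=-0.4655  x^+=0.5276  v^+=1.6935  a^+=-0.3518
step 2: x_pred=1.3000  r=-3.2500  x^+=-0.2210  v^+=0.4345  a^+=-2.9472
step 3: x_pred=-0.3520  r=0.7620  x^+=0.0046  v^+=-0.7246  a^+=-2.3387
step 4: x_pred=-0.6126  r=-2.8374  x^+=-1.9405  v^+=-2.7989  a^+=-4.6047
step 5: x_pred=-3.8144  r=9.2644  x^+=0.5213  v^+=-1.9017  a^+=2.7940

v_post = -1.9017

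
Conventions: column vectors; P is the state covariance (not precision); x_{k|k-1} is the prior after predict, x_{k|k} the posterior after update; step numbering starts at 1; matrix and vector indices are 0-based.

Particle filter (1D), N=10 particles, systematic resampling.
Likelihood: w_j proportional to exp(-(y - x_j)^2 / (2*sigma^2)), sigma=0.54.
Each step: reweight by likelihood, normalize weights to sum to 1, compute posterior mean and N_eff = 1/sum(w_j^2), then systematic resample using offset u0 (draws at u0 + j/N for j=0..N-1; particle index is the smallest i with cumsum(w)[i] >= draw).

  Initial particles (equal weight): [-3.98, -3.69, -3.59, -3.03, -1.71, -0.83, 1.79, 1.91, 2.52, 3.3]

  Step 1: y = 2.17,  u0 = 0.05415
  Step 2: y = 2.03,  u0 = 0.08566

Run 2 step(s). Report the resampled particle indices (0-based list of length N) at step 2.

step 1: w=[0.0000, 0.0000, 0.0000, 0.0000, 0.0000, 0.0000, 0.3010, 0.3433, 0.3125, 0.0432]  mean=2.1245  Neff=3.2468  idx=[6, 6, 6, 7, 7, 7, 8, 8, 8, 8]
step 2: w=[0.1092, 0.1092, 0.1092, 0.1176, 0.1176, 0.1176, 0.0799, 0.0799, 0.0799, 0.0799]  mean=2.0656  Neff=9.7270  idx=[0, 1, 2, 3, 4, 5, 6, 7, 8, 9]

resampled_idx = [0, 1, 2, 3, 4, 5, 6, 7, 8, 9]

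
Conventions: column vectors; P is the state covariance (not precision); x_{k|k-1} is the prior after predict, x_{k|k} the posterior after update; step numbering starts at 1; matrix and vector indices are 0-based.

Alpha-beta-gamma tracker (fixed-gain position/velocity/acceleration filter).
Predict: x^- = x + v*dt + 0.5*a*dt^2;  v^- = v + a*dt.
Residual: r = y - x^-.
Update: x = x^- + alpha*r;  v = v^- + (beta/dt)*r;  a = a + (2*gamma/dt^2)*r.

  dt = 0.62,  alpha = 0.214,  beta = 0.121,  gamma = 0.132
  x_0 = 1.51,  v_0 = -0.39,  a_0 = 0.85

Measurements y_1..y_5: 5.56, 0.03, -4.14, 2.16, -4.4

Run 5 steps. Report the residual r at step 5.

step 1: x_pred=1.4316  r=4.1284  x^+=2.3151  v^+=0.9427  a^+=3.6853
step 2: x_pred=3.6079  r=-3.5779  x^+=2.8422  v^+=2.5294  a^+=1.2281
step 3: x_pred=4.6464  r=-8.7864  x^+=2.7661  v^+=1.5760  a^+=-4.8063
step 4: x_pred=2.8195  r=-0.6595  x^+=2.6784  v^+=-1.5326  a^+=-5.2592
step 5: x_pred=0.7174  r=-5.1174  x^+=-0.3778  v^+=-5.7920  a^+=-8.7737

resid = -5.1174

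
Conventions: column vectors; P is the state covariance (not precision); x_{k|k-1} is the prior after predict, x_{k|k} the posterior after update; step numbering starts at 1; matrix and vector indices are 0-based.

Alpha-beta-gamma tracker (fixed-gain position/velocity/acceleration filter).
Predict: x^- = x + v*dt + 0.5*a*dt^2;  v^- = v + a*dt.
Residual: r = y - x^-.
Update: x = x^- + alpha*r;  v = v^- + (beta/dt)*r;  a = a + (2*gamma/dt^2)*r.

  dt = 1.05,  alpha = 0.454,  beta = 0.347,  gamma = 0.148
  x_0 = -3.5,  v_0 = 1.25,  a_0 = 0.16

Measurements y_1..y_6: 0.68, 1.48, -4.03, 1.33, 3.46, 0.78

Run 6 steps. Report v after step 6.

v_post = -1.4402

step 1: x_pred=-2.0993  r=2.7793  x^+=-0.8375  v^+=2.3365  a^+=0.9062
step 2: x_pred=2.1154  r=-0.6354  x^+=1.8269  v^+=3.0780  a^+=0.7356
step 3: x_pred=5.4643  r=-9.4943  x^+=1.1539  v^+=0.7128  a^+=-1.8134
step 4: x_pred=0.9026  r=0.4274  x^+=1.0967  v^+=-1.0501  a^+=-1.6987
step 5: x_pred=-0.9424  r=4.4024  x^+=1.0563  v^+=-1.3789  a^+=-0.5167
step 6: x_pred=-0.6764  r=1.4564  x^+=-0.0152  v^+=-1.4402  a^+=-0.1257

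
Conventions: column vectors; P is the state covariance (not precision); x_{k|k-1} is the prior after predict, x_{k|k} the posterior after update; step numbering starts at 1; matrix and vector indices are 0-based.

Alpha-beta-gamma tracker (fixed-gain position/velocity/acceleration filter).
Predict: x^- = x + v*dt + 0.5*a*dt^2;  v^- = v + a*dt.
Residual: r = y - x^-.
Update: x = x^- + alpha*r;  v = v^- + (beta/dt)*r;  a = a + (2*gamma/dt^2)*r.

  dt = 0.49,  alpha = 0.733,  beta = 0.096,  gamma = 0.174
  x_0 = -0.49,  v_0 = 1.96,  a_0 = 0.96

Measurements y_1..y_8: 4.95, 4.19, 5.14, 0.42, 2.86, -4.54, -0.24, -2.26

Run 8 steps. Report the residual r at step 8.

step 1: x_pred=0.5856  r=4.3644  x^+=3.7847  v^+=3.2855  a^+=7.2857
step 2: x_pred=6.2692  r=-2.0792  x^+=4.7452  v^+=6.4481  a^+=4.2720
step 3: x_pred=8.4176  r=-3.2776  x^+=6.0151  v^+=7.8992  a^+=-0.4785
step 4: x_pred=9.8283  r=-9.4083  x^+=2.9320  v^+=5.8215  a^+=-14.1148
step 5: x_pred=4.0901  r=-1.2301  x^+=3.1884  v^+=-1.3357  a^+=-15.8977
step 6: x_pred=0.6254  r=-5.1654  x^+=-3.1608  v^+=-10.1376  a^+=-23.3844
step 7: x_pred=-10.9356  r=10.6956  x^+=-3.0957  v^+=-19.5005  a^+=-7.8823
step 8: x_pred=-13.5972  r=11.3372  x^+=-5.2870  v^+=-21.1417  a^+=8.5498

resid = 11.3372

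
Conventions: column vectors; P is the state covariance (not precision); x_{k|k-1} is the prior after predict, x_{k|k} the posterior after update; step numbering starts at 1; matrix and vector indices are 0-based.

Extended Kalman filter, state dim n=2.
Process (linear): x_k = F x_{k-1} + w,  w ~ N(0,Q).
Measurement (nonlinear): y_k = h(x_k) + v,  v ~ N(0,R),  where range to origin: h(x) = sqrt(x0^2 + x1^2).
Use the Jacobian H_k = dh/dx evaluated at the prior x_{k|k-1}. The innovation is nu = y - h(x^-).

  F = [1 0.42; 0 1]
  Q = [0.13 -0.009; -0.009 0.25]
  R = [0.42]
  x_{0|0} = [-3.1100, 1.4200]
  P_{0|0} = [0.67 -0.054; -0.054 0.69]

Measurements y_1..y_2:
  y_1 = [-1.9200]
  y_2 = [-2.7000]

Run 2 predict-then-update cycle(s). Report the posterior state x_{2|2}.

step 1: x^-=[-2.5136, 1.4200]  P^-=[0.8764 0.2268; 0.2268 0.9400]  H_jac=[-0.8707 0.4919]  S=[1.1175]  K=[-0.5830; 0.2370]  nu=[-4.8070]  x^+=[0.2887, 0.2806]  P^+=[0.4966 0.3812; 0.3812 0.8772]
step 2: x^-=[0.4065, 0.2806]  P^-=[1.1015 0.7406; 0.7406 1.1272]  H_jac=[0.8230 0.5680]  S=[2.2223]  K=[0.5973; 0.5624]  nu=[-3.1940]  x^+=[-1.5011, -1.5157]  P^+=[0.3088 -0.0058; -0.0058 0.4243]

x_post = [-1.5011, -1.5157]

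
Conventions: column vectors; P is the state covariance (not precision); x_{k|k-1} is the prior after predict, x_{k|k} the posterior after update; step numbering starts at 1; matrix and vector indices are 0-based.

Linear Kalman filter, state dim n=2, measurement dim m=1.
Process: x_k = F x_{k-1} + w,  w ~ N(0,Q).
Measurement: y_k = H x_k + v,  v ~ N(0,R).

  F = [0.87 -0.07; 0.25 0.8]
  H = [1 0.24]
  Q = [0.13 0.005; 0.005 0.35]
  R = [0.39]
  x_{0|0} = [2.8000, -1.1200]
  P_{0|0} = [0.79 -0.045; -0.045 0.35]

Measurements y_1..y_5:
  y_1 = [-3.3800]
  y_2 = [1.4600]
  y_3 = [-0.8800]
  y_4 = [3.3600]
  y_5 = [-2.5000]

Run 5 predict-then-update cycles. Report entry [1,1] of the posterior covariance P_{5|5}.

P_post[1,1] = 0.7851

step 1: x^-=[2.5144, -0.1960]  P^-=[0.7351 0.1267; 0.1267 0.6054]  S=[1.2208]  K=[0.6271; 0.2228]  nu=[-5.8474]  x^+=[-1.1523, -1.4987]  P^+=[0.2551 -0.0439; -0.0439 0.5448]
step 2: x^-=[-0.8976, -1.4870]  P^-=[0.3311 0.0002; 0.0002 0.6971]  S=[0.7613]  K=[0.4349; 0.2200]  nu=[2.7145]  x^+=[0.2830, -0.8898]  P^+=[0.1871 -0.0726; -0.0726 0.6602]
step 3: x^-=[0.3085, -0.6411]  P^-=[0.2837 -0.0406; -0.0406 0.7552]  S=[0.6977]  K=[0.3926; 0.2016]  nu=[-1.0347]  x^+=[-0.0977, -0.8497]  P^+=[0.1761 -0.0958; -0.0958 0.7268]
step 4: x^-=[-0.0255, -0.7042]  P^-=[0.2785 -0.0624; -0.0624 0.7878]  S=[0.6840]  K=[0.3853; 0.1852]  nu=[3.5545]  x^+=[1.3442, -0.0458]  P^+=[0.1770 -0.1112; -0.1112 0.7644]
step 5: x^-=[1.1726, 0.2994]  P^-=[0.2812 -0.0748; -0.0748 0.8058]  S=[0.6818]  K=[0.3862; 0.1740]  nu=[-3.7445]  x^+=[-0.2735, -0.3521]  P^+=[0.1796 -0.1206; -0.1206 0.7851]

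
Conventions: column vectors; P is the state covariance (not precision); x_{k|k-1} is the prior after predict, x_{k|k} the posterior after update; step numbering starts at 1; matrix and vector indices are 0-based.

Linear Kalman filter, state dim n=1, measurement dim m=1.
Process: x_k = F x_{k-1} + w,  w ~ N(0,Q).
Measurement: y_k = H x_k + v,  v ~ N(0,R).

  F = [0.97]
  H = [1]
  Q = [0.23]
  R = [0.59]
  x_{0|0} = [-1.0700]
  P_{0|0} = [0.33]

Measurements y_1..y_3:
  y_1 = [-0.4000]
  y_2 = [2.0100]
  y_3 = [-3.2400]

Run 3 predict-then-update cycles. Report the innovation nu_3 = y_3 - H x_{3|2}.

step 1: x^-=[-1.0379]  P^-=[0.5405]  S=[1.1305]  K=[0.4781]  nu=[0.6379]  x^+=[-0.7329]  P^+=[0.2821]
step 2: x^-=[-0.7109]  P^-=[0.4954]  S=[1.0854]  K=[0.4564]  nu=[2.7209]  x^+=[0.5310]  P^+=[0.2693]
step 3: x^-=[0.5150]  P^-=[0.4834]  S=[1.0734]  K=[0.4503]  nu=[-3.7550]  x^+=[-1.1760]  P^+=[0.2657]

innov = [-3.7550]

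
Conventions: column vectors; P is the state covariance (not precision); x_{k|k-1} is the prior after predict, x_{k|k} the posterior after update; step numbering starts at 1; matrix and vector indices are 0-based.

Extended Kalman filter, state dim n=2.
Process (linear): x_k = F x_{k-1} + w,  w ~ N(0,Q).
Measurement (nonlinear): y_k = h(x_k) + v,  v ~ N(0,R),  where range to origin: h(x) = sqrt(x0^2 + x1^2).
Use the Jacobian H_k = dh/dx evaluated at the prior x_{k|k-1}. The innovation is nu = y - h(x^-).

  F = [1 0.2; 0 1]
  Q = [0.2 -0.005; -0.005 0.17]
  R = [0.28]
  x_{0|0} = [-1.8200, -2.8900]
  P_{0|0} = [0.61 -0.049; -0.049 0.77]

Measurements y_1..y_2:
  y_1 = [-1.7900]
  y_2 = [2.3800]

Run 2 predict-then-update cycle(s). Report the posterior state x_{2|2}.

x_post = [0.7571, 1.5583]

step 1: x^-=[-2.3980, -2.8900]  P^-=[0.8212 0.1000; 0.1000 0.9400]  H_jac=[-0.6386 -0.7696]  S=[1.2698]  K=[-0.4736; -0.6200]  nu=[-5.5453]  x^+=[0.2280, 0.5479]  P^+=[0.5364 -0.2728; -0.2728 0.4519]
step 2: x^-=[0.3376, 0.5479]  P^-=[0.6454 -0.1874; -0.1874 0.6219]  H_jac=[0.5246 0.8514]  S=[0.7410]  K=[0.2416; 0.5819]  nu=[1.7364]  x^+=[0.7571, 1.5583]  P^+=[0.6021 -0.2916; -0.2916 0.3710]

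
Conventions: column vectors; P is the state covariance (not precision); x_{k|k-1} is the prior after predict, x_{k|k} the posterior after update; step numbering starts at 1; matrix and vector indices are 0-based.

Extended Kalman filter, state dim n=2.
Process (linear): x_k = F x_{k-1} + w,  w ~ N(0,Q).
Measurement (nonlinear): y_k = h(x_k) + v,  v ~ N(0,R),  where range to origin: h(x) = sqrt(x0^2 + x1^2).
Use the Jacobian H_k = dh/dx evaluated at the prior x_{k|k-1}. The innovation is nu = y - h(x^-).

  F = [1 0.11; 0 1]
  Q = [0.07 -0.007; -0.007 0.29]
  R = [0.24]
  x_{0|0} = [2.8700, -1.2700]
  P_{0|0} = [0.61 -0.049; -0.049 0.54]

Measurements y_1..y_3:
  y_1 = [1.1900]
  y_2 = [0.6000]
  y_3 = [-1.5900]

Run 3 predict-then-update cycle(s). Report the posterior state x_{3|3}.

step 1: x^-=[2.7303, -1.2700]  P^-=[0.6758 0.0034; 0.0034 0.8300]  H_jac=[0.9067 -0.4218]  S=[0.9406]  K=[0.6499; -0.3689]  nu=[-1.8212]  x^+=[1.5467, -0.5982]  P^+=[0.2785 0.2289; 0.2289 0.7020]
step 2: x^-=[1.4809, -0.5982]  P^-=[0.4073 0.2991; 0.2991 0.9920]  H_jac=[0.9272 -0.3745]  S=[0.5216]  K=[0.5093; -0.1806]  nu=[-0.9972]  x^+=[0.9730, -0.4181]  P^+=[0.2720 0.3471; 0.3471 0.9750]
step 3: x^-=[0.9270, -0.4181]  P^-=[0.4302 0.4473; 0.4473 1.2650]  H_jac=[0.9116 -0.4111]  S=[0.4760]  K=[0.4375; -0.2360]  nu=[-2.6070]  x^+=[-0.2134, 0.1971]  P^+=[0.3391 0.4965; 0.4965 1.2385]

x_post = [-0.2134, 0.1971]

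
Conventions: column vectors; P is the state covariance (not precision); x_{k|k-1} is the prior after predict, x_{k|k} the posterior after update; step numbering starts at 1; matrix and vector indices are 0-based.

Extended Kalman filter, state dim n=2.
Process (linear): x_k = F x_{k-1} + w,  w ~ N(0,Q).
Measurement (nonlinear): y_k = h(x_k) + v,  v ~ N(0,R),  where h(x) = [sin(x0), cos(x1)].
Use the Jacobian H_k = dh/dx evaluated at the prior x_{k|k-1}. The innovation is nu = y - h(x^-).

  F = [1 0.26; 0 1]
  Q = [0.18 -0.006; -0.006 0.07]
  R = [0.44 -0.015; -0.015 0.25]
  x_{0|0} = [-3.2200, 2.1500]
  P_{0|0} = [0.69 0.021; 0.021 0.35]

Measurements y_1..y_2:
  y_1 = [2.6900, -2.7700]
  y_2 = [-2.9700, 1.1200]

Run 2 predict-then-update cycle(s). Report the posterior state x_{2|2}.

x_post = [-1.8049, 4.1514]

step 1: x^-=[-2.6610, 2.1500]  P^-=[0.9046 0.1060; 0.1060 0.4200]  H_jac=[-0.8867 0.0000; 0.0000 -0.8369]  S=[1.1512 0.0637; 0.0637 0.5442]  K=[-0.6922 -0.0820; -0.0462 -0.6405]  nu=[3.1523, -2.2226]  x^+=[-4.6607, 3.4280]  P^+=[0.3421 0.0121; 0.0121 0.1905]
step 2: x^-=[-3.7694, 3.4280]  P^-=[0.5413 0.0556; 0.0556 0.2605]  H_jac=[-0.8093 0.0000; 0.0000 0.2825]  S=[0.7945 -0.0277; -0.0277 0.2708]  K=[-0.5513 0.0016; -0.0474 0.2669]  nu=[-3.5574, 2.0793]  x^+=[-1.8049, 4.1514]  P^+=[0.2997 0.0307; 0.0307 0.2387]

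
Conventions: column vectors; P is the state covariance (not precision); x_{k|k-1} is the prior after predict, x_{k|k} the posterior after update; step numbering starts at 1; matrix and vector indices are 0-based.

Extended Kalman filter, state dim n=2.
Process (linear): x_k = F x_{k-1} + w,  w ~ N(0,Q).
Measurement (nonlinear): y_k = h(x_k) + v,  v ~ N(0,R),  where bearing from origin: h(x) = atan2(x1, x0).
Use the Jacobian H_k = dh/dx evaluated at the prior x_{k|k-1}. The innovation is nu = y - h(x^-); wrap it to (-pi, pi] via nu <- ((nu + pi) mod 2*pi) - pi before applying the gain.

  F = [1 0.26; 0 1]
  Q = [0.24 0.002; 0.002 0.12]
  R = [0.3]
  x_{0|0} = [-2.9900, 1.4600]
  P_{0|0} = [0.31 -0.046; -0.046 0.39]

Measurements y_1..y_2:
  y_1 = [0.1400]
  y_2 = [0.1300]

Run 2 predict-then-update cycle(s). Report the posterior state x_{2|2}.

step 1: x^-=[-2.6104, 1.4600]  P^-=[0.5524 0.0574; 0.0574 0.5100]  H_jac=[-0.1632 -0.2918]  S=[0.3636]  K=[-0.2940; -0.4350]  nu=[-2.4916]  x^+=[-1.8778, 2.5440]  P^+=[0.5210 0.0109; 0.0109 0.4412]
step 2: x^-=[-1.2164, 2.5440]  P^-=[0.7965 0.1276; 0.1276 0.5612]  H_jac=[-0.3199 -0.1530]  S=[0.4072]  K=[-0.6738; -0.3111]  nu=[-1.8868]  x^+=[0.0550, 3.1310]  P^+=[0.6116 0.0422; 0.0422 0.5218]

x_post = [0.0550, 3.1310]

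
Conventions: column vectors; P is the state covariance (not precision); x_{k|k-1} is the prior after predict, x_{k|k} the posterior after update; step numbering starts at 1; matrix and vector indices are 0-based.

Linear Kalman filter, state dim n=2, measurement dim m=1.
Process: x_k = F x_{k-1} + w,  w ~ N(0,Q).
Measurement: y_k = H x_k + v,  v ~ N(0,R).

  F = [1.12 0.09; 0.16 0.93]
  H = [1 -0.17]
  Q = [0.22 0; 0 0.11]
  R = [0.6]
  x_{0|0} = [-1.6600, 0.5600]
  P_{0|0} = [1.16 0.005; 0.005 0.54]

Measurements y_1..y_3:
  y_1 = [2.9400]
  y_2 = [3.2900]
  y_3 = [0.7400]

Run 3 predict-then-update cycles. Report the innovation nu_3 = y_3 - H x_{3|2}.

innov = [-2.2868]

step 1: x^-=[-1.8088, 0.2552]  P^-=[1.6805 0.2584; 0.2584 0.6082]  S=[2.2102]  K=[0.7405; 0.0701]  nu=[4.7922]  x^+=[1.7396, 0.5912]  P^+=[0.4687 0.1436; 0.1436 0.5974]
step 2: x^-=[2.0015, 0.8281]  P^-=[0.8417 0.2856; 0.2856 0.6814]  S=[1.3643]  K=[0.5814; 0.1245]  nu=[1.4292]  x^+=[2.8325, 1.0060]  P^+=[0.3806 0.1869; 0.1869 0.6603]
step 3: x^-=[3.2629, 1.3888]  P^-=[0.7405 0.3209; 0.3209 0.7464]  S=[1.2529]  K=[0.5474; 0.1548]  nu=[-2.2868]  x^+=[2.0110, 1.0348]  P^+=[0.3650 0.2147; 0.2147 0.7164]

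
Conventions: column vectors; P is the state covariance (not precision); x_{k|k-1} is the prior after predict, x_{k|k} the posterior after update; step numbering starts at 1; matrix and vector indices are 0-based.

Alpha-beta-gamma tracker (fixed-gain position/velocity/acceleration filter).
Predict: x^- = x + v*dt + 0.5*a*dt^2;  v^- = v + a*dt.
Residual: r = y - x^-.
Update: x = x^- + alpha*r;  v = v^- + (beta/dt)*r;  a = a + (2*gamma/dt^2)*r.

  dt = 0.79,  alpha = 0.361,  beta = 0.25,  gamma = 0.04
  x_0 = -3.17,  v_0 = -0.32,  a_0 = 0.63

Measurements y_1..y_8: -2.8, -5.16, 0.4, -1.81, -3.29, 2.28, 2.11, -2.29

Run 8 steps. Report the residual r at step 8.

step 1: x_pred=-3.2262  r=0.4262  x^+=-3.0723  v^+=0.3126  a^+=0.6846
step 2: x_pred=-2.6118  r=-2.5482  x^+=-3.5317  v^+=0.0470  a^+=0.3580
step 3: x_pred=-3.3828  r=3.7828  x^+=-2.0172  v^+=1.5269  a^+=0.8429
step 4: x_pred=-0.5479  r=-1.2621  x^+=-1.0035  v^+=1.7934  a^+=0.6811
step 5: x_pred=0.6258  r=-3.9158  x^+=-0.7878  v^+=1.0923  a^+=0.1792
step 6: x_pred=0.1310  r=2.1490  x^+=0.9068  v^+=1.9139  a^+=0.4546
step 7: x_pred=2.5607  r=-0.4507  x^+=2.3980  v^+=2.1304  a^+=0.3969
step 8: x_pred=4.2049  r=-6.4949  x^+=1.8602  v^+=0.3886  a^+=-0.4357

resid = -6.4949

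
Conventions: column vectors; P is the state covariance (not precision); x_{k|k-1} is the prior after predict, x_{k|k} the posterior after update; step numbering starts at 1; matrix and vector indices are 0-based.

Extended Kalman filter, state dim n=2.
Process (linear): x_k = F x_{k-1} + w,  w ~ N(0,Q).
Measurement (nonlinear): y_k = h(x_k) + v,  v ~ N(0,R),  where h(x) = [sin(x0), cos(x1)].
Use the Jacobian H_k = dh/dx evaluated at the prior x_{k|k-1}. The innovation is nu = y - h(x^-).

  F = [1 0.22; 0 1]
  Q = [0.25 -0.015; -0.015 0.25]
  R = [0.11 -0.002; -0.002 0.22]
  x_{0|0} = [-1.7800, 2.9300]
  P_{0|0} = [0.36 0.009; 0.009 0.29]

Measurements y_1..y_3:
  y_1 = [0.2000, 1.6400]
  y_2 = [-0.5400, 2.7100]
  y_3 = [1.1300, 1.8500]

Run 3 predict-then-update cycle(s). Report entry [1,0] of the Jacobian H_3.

step 1: x^-=[-1.1354, 2.9300]  P^-=[0.6280 0.0578; 0.0578 0.5400]  H_jac=[0.4218 0.0000; 0.0000 -0.2100]  S=[0.2217 -0.0071; -0.0071 0.2438]  K=[1.1942 -0.0149; 0.0951 -0.4624]  nu=[1.1067, 2.6177]  x^+=[0.1471, 1.8249]  P^+=[0.3115 0.0270; 0.0270 0.4852]
step 2: x^-=[0.5486, 1.8249]  P^-=[0.5969 0.1188; 0.1188 0.7352]  H_jac=[0.8532 0.0000; 0.0000 -0.9679]  S=[0.5445 -0.1001; -0.1001 0.9088]  K=[0.9308 -0.0240; 0.0430 -0.7783]  nu=[-1.0615, 2.9614]  x^+=[-0.5105, -0.5257]  P^+=[0.1201 0.0074; 0.0074 0.1770]
step 3: x^-=[-0.6261, -0.5257]  P^-=[0.3819 0.0313; 0.0313 0.4270]  H_jac=[0.8103 0.0000; 0.0000 0.5018]  S=[0.3607 0.0107; 0.0107 0.3275]  K=[0.8572 0.0199; 0.0509 0.6526]  nu=[1.7160, 0.9850]  x^+=[0.8644, 0.2045]  P^+=[0.1163 0.0053; 0.0053 0.2859]

H_jac[1,0] = 0.0000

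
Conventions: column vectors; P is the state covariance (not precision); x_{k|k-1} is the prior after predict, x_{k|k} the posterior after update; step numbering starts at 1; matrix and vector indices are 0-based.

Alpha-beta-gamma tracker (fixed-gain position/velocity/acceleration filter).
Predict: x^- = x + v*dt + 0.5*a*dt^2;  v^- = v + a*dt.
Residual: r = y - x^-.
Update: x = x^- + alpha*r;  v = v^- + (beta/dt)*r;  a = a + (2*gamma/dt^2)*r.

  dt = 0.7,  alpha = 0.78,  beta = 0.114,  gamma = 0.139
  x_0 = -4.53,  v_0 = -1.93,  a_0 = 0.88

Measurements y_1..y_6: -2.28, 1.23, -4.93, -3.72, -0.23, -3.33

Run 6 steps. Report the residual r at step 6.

step 1: x_pred=-5.6654  r=3.3854  x^+=-3.0248  v^+=-0.7627  a^+=2.8007
step 2: x_pred=-2.8725  r=4.1025  x^+=0.3275  v^+=1.8659  a^+=5.1282
step 3: x_pred=2.8900  r=-7.8200  x^+=-3.2096  v^+=4.1822  a^+=0.6916
step 4: x_pred=-0.1127  r=-3.6073  x^+=-2.9264  v^+=4.0788  a^+=-1.3551
step 5: x_pred=-0.4032  r=0.1732  x^+=-0.2681  v^+=3.1584  a^+=-1.2568
step 6: x_pred=1.6349  r=-4.9649  x^+=-2.2377  v^+=1.4701  a^+=-4.0736

resid = -4.9649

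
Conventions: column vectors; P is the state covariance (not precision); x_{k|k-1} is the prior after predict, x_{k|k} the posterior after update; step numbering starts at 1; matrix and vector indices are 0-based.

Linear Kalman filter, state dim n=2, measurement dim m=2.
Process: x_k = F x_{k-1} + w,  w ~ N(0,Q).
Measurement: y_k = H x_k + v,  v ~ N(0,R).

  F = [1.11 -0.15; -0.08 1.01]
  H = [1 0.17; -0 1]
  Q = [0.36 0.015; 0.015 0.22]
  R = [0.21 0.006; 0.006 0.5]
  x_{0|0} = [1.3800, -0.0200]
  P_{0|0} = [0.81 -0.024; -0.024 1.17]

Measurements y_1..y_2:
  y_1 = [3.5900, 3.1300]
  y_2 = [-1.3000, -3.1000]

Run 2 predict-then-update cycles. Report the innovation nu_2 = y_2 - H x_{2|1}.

step 1: x^-=[1.5348, -0.1306]  P^-=[1.3923 -0.2614; -0.2614 1.4226]  S=[1.5546 -0.0135; -0.0135 1.9226]  K=[0.8659 -0.1299; -0.0061 0.7399]  nu=[2.0774, 3.2606]  x^+=[2.9103, 2.2692]  P^+=[0.1912 -0.0597; -0.0597 0.3699]
step 2: x^-=[2.8900, 2.0590]  P^-=[0.6238 -0.1257; -0.1257 0.6082]  S=[0.8087 -0.0163; -0.0163 1.1082]  K=[0.7429 -0.1025; -0.0165 0.5486]  nu=[-4.5401, -5.1590]  x^+=[0.0459, -0.6961]  P^+=[0.1634 -0.0468; -0.0468 0.2742]

innov = [-4.5401, -5.1590]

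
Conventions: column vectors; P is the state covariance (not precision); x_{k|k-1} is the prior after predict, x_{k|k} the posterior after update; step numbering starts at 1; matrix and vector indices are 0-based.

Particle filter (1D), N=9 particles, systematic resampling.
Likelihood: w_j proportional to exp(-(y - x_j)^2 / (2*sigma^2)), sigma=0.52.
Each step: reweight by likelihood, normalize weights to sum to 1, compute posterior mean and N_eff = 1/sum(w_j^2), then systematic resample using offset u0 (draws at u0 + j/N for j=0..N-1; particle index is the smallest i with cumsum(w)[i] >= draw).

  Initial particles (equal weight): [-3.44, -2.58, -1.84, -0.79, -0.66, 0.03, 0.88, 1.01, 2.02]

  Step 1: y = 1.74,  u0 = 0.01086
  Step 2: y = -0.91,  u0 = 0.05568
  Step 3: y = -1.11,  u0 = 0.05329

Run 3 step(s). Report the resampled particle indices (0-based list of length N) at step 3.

step 1: w=[0.0000, 0.0000, 0.0000, 0.0000, 0.0000, 0.0030, 0.1701, 0.2493, 0.5776]  mean=1.5683  Neff=2.3544  idx=[6, 6, 7, 7, 8, 8, 8, 8, 8]
step 2: w=[0.3546, 0.3546, 0.1454, 0.1454, 0.0000, 0.0000, 0.0000, 0.0000, 0.0000]  mean=0.9179  Neff=3.4043  idx=[0, 0, 0, 1, 1, 1, 2, 2, 3]
step 3: w=[0.1405, 0.1405, 0.1405, 0.1405, 0.1405, 0.1405, 0.0523, 0.0523, 0.0523]  mean=0.9004  Neff=7.8947  idx=[0, 1, 1, 2, 3, 4, 5, 5, 7]

resampled_idx = [0, 1, 1, 2, 3, 4, 5, 5, 7]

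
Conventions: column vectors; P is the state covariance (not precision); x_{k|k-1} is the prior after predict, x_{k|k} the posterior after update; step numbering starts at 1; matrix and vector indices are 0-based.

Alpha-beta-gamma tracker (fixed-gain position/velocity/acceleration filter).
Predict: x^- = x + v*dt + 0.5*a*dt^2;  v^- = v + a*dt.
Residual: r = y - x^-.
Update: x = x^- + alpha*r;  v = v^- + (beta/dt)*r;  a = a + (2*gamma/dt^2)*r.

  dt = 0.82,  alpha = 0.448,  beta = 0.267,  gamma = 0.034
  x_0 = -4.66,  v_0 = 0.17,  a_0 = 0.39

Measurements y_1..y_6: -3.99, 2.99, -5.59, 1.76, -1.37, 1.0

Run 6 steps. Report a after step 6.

step 1: x_pred=-4.3895  r=0.3995  x^+=-4.2105  v^+=0.6199  a^+=0.4304
step 2: x_pred=-3.5575  r=6.5475  x^+=-0.6242  v^+=3.1047  a^+=1.0926
step 3: x_pred=2.2890  r=-7.8790  x^+=-1.2408  v^+=1.4352  a^+=0.2957
step 4: x_pred=0.0355  r=1.7245  x^+=0.8081  v^+=2.2392  a^+=0.4702
step 5: x_pred=2.8023  r=-4.1723  x^+=0.9331  v^+=1.2662  a^+=0.0482
step 6: x_pred=1.9876  r=-0.9876  x^+=1.5451  v^+=0.9842  a^+=-0.0517

a_post = -0.0517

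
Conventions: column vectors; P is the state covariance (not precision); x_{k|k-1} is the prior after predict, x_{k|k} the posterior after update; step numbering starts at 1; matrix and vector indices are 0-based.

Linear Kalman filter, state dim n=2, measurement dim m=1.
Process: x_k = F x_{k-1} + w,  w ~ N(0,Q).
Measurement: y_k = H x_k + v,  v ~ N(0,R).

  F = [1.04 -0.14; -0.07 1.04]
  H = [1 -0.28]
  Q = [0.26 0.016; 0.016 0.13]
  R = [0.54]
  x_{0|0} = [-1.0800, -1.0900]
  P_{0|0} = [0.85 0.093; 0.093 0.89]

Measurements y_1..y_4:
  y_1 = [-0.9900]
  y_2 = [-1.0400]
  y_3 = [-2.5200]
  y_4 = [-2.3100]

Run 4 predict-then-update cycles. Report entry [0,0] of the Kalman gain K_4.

K[0,0] = 0.4633

step 1: x^-=[-0.9706, -1.0580]  P^-=[1.1697 -0.0740; -0.0740 1.0832]  S=[1.8361]  K=[0.6484; -0.2055]  nu=[-0.3156]  x^+=[-1.1752, -0.9931]  P^+=[0.3979 0.1706; 0.1706 1.0057]
step 2: x^-=[-1.0832, -0.9506]  P^-=[0.6604 0.0268; 0.0268 1.1949]  S=[1.2790]  K=[0.5104; -0.2406]  nu=[-0.2230]  x^+=[-1.1970, -0.8970]  P^+=[0.3271 0.1839; 0.1839 1.1209]
step 3: x^-=[-1.1193, -0.8490]  P^-=[0.5822 0.0297; 0.0297 1.3171]  S=[1.2089]  K=[0.4748; -0.2805]  nu=[-1.6384]  x^+=[-1.8972, -0.3895]  P^+=[0.3098 0.1907; 0.1907 1.2220]
step 4: x^-=[-1.9185, -0.2723]  P^-=[0.5635 0.0237; 0.0237 1.4255]  S=[1.2020]  K=[0.4633; -0.3124]  nu=[-0.4677]  x^+=[-2.1352, -0.1261]  P^+=[0.3055 0.1976; 0.1976 1.3082]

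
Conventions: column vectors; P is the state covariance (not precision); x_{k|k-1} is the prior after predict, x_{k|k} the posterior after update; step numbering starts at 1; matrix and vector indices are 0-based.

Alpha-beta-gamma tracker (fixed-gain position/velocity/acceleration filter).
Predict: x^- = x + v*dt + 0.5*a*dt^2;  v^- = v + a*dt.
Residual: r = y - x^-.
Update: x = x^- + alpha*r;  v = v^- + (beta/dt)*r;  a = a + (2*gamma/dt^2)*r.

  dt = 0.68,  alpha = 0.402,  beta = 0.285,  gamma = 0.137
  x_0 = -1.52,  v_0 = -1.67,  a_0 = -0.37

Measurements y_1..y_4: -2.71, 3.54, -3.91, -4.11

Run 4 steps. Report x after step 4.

step 1: x_pred=-2.7411  r=0.0311  x^+=-2.7286  v^+=-1.9085  a^+=-0.3515
step 2: x_pred=-4.1077  r=7.6477  x^+=-1.0333  v^+=1.0577  a^+=4.1802
step 3: x_pred=0.6524  r=-4.5624  x^+=-1.1817  v^+=1.9881  a^+=1.4767
step 4: x_pred=0.5116  r=-4.6216  x^+=-1.3463  v^+=1.0552  a^+=-1.2619

x_post = -1.3463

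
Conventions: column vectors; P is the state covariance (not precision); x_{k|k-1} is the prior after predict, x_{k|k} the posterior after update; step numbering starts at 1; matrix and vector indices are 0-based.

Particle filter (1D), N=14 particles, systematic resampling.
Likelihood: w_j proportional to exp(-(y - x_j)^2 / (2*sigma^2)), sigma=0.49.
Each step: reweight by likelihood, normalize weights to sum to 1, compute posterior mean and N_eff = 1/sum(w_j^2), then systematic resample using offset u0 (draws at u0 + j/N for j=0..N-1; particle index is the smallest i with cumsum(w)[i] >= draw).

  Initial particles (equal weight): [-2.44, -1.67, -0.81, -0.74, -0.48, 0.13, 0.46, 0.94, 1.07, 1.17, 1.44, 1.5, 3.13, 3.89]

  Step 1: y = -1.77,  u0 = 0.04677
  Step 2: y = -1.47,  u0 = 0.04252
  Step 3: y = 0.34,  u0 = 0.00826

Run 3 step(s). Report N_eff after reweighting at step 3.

step 1: w=[0.2365, 0.5899, 0.0884, 0.0661, 0.0188, 0.0003, 0.0000, 0.0000, 0.0000, 0.0000, 0.0000, 0.0000, 0.0000, 0.0000]  mean=-1.6916  Neff=2.4016  idx=[0, 0, 0, 1, 1, 1, 1, 1, 1, 1, 1, 2, 2, 3]
step 2: w=[0.0158, 0.0158, 0.0158, 0.1031, 0.1031, 0.1031, 0.1031, 0.1031, 0.1031, 0.1031, 0.1031, 0.0453, 0.0453, 0.0370]  mean=-1.5943  Neff=10.9509  idx=[2, 3, 4, 5, 5, 6, 7, 7, 8, 9, 9, 10, 11, 13]
step 3: w=[0.0000, 0.0014, 0.0014, 0.0014, 0.0014, 0.0014, 0.0014, 0.0014, 0.0014, 0.0014, 0.0014, 0.0014, 0.4128, 0.5714]  mean=-0.7836  Neff=2.0125  idx=[6, 12, 12, 12, 12, 12, 13, 13, 13, 13, 13, 13, 13, 13]

N_eff = 2.0125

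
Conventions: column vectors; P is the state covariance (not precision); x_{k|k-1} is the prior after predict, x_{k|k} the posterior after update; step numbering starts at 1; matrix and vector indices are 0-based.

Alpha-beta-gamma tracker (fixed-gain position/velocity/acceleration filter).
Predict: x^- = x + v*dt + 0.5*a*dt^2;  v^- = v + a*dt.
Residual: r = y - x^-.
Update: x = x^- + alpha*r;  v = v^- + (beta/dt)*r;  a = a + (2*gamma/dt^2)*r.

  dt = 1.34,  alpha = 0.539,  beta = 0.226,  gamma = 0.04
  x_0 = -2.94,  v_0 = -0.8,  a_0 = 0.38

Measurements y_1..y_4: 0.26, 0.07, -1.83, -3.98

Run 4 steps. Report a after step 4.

step 1: x_pred=-3.6708  r=3.9308  x^+=-1.5521  v^+=0.3722  a^+=0.5551
step 2: x_pred=-0.5550  r=0.6250  x^+=-0.2181  v^+=1.2215  a^+=0.5830
step 3: x_pred=1.9420  r=-3.7720  x^+=-0.0911  v^+=1.3665  a^+=0.4149
step 4: x_pred=2.1125  r=-6.0925  x^+=-1.1714  v^+=0.8949  a^+=0.1435

a_post = 0.1435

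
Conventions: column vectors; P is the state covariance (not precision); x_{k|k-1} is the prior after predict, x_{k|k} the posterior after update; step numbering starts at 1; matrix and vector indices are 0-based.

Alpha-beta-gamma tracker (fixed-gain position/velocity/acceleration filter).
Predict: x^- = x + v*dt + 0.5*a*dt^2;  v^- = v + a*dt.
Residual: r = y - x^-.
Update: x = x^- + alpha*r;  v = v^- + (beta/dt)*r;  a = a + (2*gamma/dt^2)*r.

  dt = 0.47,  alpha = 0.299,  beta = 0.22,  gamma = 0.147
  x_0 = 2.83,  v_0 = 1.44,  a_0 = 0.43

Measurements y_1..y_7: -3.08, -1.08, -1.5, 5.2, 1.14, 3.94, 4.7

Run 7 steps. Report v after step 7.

v_post = 24.1054

step 1: x_pred=3.5543  r=-6.6343  x^+=1.5706  v^+=-1.4633  a^+=-8.3997
step 2: x_pred=-0.0449  r=-1.0351  x^+=-0.3544  v^+=-5.8957  a^+=-9.7774
step 3: x_pred=-4.2053  r=2.7053  x^+=-3.3964  v^+=-9.2248  a^+=-6.1769
step 4: x_pred=-8.4143  r=13.6143  x^+=-4.3436  v^+=-5.7553  a^+=11.9426
step 5: x_pred=-5.7295  r=6.8695  x^+=-3.6755  v^+=3.0733  a^+=21.0854
step 6: x_pred=0.0978  r=3.8422  x^+=1.2466  v^+=14.7819  a^+=26.1991
step 7: x_pred=11.0878  r=-6.3878  x^+=9.1778  v^+=24.1054  a^+=17.6975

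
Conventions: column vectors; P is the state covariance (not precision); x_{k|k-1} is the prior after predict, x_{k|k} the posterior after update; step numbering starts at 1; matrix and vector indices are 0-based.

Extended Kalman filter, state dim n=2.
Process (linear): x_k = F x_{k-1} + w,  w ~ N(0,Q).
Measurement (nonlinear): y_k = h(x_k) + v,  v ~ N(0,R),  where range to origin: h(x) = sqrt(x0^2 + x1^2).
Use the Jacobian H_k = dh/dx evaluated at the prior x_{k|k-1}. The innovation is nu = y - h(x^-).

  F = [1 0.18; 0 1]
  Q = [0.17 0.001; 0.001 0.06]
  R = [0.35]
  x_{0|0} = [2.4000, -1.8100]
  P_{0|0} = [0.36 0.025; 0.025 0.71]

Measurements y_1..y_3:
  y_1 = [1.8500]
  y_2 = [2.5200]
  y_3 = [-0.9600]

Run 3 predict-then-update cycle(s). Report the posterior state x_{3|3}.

x_post = [0.1234, -1.0040]

step 1: x^-=[2.0742, -1.8100]  P^-=[0.5620 0.1538; 0.1538 0.7700]  H_jac=[0.7535 -0.6575]  S=[0.8495]  K=[0.3794; -0.4595]  nu=[-0.9029]  x^+=[1.7316, -1.3951]  P^+=[0.4397 0.3019; 0.3019 0.5906]
step 2: x^-=[1.4805, -1.3951]  P^-=[0.7375 0.4092; 0.4092 0.6506]  H_jac=[0.7278 -0.6858]  S=[0.6381]  K=[0.4014; -0.2325]  nu=[0.4857]  x^+=[1.6755, -1.5080]  P^+=[0.6347 0.4688; 0.4688 0.6161]
step 3: x^-=[1.4040, -1.5080]  P^-=[0.9935 0.5807; 0.5807 0.6761]  H_jac=[0.6814 -0.7319]  S=[0.5943]  K=[0.4240; -0.1669]  nu=[-3.0204]  x^+=[0.1234, -1.0040]  P^+=[0.8866 0.6227; 0.6227 0.6596]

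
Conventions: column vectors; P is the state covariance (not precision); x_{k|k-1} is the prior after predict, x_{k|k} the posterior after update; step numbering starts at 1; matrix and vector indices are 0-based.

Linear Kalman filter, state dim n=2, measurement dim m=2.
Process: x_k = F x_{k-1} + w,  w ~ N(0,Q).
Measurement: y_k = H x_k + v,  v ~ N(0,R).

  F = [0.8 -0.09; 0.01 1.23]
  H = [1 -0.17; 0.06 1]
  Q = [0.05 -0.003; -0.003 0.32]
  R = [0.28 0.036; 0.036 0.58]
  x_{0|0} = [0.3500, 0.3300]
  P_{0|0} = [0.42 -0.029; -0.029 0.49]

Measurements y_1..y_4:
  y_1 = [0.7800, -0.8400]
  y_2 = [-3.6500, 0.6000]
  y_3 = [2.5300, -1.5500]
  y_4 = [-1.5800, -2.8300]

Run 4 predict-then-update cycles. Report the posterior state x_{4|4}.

step 1: x^-=[0.2503, 0.4094]  P^-=[0.3269 -0.0824; -0.0824 1.0606]  S=[0.6656 -0.2062; -0.2062 1.6319]  K=[0.5207 0.0273; -0.2021 0.6214]  nu=[0.5993, -1.2644]  x^+=[0.5278, -0.4974]  P^+=[0.1511 0.0255; 0.0255 0.3516]
step 2: x^-=[0.4670, -0.6065]  P^-=[0.1459 -0.0156; -0.0156 0.8525]  S=[0.4558 -0.1156; -0.1156 1.4312]  K=[0.3314 0.0220; -0.2055 0.5784]  nu=[-4.2201, 1.1785]  x^+=[-0.9058, 0.9422]  P^+=[0.0968 0.0189; 0.0189 0.3270]
step 3: x^-=[-0.8095, 1.1499]  P^-=[0.1119 -0.0199; -0.0199 0.8151]  S=[0.4222 -0.1155; -0.1155 1.3932]  K=[0.2767 0.0135; -0.2204 0.5660]  nu=[3.5350, -2.6513]  x^+=[0.1329, -1.1298]  P^+=[0.0802 0.0130; 0.0130 0.3195]
step 4: x^-=[0.2080, -1.3883]  P^-=[0.1020 -0.0250; -0.0250 0.8038]  S=[0.4137 -0.1192; -0.1192 1.3811]  K=[0.2594 0.0087; -0.2289 0.5611]  nu=[-2.0240, -1.4542]  x^+=[-0.3297, -1.7410]  P^+=[0.0746 0.0099; 0.0099 0.3166]

x_post = [-0.3297, -1.7410]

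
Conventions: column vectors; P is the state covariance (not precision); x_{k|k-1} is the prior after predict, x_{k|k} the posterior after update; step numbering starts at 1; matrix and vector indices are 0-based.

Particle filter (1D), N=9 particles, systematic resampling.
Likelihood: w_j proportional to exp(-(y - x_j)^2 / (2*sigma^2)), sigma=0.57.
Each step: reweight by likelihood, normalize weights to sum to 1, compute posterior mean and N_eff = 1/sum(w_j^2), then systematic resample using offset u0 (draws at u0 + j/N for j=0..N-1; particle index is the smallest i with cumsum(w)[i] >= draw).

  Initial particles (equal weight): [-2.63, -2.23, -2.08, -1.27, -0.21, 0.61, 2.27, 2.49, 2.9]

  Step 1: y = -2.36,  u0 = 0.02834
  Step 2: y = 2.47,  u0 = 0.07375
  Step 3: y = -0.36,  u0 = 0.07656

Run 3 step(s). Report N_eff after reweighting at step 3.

step 1: w=[0.3065, 0.3341, 0.3040, 0.0551, 0.0003, 0.0000, 0.0000, 0.0000, 0.0000]  mean=-2.2536  Neff=3.3219  idx=[0, 0, 0, 1, 1, 1, 2, 2, 2]
step 2: w=[0.0001, 0.0001, 0.0001, 0.0352, 0.0352, 0.0352, 0.2980, 0.2980, 0.2980]  mean=-2.0960  Neff=3.7014  idx=[5, 6, 6, 7, 7, 7, 8, 8, 8]
step 3: w=[0.0518, 0.1185, 0.1185, 0.1185, 0.1185, 0.1185, 0.1185, 0.1185, 0.1185]  mean=-2.0878  Neff=8.6900  idx=[1, 2, 3, 4, 4, 5, 6, 7, 8]

N_eff = 8.6900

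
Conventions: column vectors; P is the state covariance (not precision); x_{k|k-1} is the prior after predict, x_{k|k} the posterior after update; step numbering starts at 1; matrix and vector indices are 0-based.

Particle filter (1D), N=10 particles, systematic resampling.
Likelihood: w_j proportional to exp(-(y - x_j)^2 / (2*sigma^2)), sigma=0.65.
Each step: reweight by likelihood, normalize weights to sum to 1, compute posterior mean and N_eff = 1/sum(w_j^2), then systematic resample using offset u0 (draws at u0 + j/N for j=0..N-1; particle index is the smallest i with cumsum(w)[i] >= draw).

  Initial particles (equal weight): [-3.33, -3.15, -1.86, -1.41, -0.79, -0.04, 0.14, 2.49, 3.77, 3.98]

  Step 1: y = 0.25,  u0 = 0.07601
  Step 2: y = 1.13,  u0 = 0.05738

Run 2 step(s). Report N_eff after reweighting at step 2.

N_eff = 8.6783

step 1: w=[0.0000, 0.0000, 0.0023, 0.0173, 0.1255, 0.4087, 0.4450, 0.0012, 0.0000, 0.0000]  mean=-0.0790  Neff=2.6241  idx=[4, 5, 5, 5, 5, 6, 6, 6, 6, 6]
step 2: w=[0.0054, 0.0834, 0.0834, 0.0834, 0.0834, 0.1322, 0.1322, 0.1322, 0.1322, 0.1322]  mean=0.0749  Neff=8.6783  idx=[1, 2, 4, 5, 5, 6, 7, 8, 8, 9]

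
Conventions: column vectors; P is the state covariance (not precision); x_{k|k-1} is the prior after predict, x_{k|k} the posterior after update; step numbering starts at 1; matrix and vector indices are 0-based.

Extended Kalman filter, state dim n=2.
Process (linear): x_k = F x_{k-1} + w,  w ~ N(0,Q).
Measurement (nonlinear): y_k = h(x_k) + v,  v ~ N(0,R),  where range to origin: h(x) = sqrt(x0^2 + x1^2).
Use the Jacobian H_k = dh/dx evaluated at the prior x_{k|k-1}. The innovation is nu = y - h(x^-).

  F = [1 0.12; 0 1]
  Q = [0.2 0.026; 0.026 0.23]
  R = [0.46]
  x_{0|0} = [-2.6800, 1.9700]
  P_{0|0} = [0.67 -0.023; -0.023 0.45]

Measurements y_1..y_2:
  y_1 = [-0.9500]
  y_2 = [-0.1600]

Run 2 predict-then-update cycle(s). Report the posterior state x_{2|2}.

step 1: x^-=[-2.4436, 1.9700]  P^-=[0.8710 0.0570; 0.0570 0.6800]  H_jac=[-0.7785 0.6276]  S=[1.2000]  K=[-0.5352; 0.3187]  nu=[-4.0888]  x^+=[-0.2552, 0.6670]  P^+=[0.5272 0.2617; 0.2617 0.5581]
step 2: x^-=[-0.1752, 0.6670]  P^-=[0.7980 0.3546; 0.3546 0.7881]  H_jac=[-0.2540 0.9672]  S=[1.0745]  K=[0.1306; 0.6256]  nu=[-0.8496]  x^+=[-0.2861, 0.1355]  P^+=[0.7797 0.2669; 0.2669 0.3676]

x_post = [-0.2861, 0.1355]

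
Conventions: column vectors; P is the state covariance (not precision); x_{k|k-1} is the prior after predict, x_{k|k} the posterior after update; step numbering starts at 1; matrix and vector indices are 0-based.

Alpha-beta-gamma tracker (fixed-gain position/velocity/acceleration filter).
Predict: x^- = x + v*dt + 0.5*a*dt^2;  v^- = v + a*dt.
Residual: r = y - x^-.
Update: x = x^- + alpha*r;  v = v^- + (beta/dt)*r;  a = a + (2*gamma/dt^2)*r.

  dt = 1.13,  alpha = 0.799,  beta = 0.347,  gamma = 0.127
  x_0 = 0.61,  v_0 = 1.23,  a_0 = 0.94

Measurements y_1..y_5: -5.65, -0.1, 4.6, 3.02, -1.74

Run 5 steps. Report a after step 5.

a_post = -1.2309

step 1: x_pred=2.6000  r=-8.2500  x^+=-3.9917  v^+=-0.2412  a^+=-0.7011
step 2: x_pred=-4.7119  r=4.6119  x^+=-1.0270  v^+=0.3828  a^+=0.2163
step 3: x_pred=-0.4564  r=5.0564  x^+=3.5837  v^+=2.1799  a^+=1.2221
step 4: x_pred=6.8272  r=-3.8072  x^+=3.7853  v^+=2.3918  a^+=0.4648
step 5: x_pred=6.7847  r=-8.5247  x^+=-0.0265  v^+=0.2992  a^+=-1.2309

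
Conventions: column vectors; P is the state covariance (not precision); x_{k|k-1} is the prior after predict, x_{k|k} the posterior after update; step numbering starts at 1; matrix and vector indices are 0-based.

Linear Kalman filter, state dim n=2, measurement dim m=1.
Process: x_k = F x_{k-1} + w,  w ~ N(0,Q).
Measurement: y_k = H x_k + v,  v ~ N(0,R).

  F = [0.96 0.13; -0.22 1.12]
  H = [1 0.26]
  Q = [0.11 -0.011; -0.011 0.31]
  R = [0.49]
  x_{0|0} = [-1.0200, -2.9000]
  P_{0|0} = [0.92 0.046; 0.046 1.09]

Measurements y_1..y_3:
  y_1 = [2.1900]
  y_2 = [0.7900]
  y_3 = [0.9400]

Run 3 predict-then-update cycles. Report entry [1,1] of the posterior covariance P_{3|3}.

P_post[1,1] = 2.6707

step 1: x^-=[-1.3562, -3.0236]  P^-=[0.9878 0.0015; 0.0015 1.6992]  S=[1.5934]  K=[0.6202; 0.2782]  nu=[4.3323]  x^+=[1.3305, -1.8183]  P^+=[0.3750 -0.2734; -0.2734 1.5758]
step 2: x^-=[1.0409, -2.3292]  P^-=[0.4140 -0.1469; -0.1469 2.4396]  S=[0.9925]  K=[0.3786; 0.4911]  nu=[0.3547]  x^+=[1.1752, -2.1550]  P^+=[0.2717 -0.3314; -0.3314 2.2002]
step 3: x^-=[0.8480, -2.6721]  P^-=[0.3148 -0.0949; -0.0949 3.2464]  S=[0.9750]  K=[0.2976; 0.7684]  nu=[0.7867]  x^+=[1.0822, -2.0676]  P^+=[0.2285 -0.3179; -0.3179 2.6707]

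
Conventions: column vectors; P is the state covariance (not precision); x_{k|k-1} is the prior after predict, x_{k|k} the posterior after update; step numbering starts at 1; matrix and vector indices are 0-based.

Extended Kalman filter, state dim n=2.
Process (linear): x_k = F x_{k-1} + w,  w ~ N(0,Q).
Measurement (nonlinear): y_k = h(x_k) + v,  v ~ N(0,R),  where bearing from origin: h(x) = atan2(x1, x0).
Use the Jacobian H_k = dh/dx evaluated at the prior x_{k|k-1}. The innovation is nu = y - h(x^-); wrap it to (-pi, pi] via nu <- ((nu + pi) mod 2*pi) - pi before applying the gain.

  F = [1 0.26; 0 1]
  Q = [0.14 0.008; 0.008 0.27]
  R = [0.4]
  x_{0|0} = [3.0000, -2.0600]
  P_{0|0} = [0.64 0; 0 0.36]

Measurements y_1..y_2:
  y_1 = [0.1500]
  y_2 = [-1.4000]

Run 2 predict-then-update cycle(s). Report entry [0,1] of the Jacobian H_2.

step 1: x^-=[2.4644, -2.0600]  P^-=[0.8043 0.1016; 0.1016 0.6300]  H_jac=[0.1997 0.2389]  S=[0.4777]  K=[0.3870; 0.3575]  nu=[0.8463]  x^+=[2.7919, -1.7575]  P^+=[0.7328 0.0355; 0.0355 0.5689]
step 2: x^-=[2.3350, -1.7575]  P^-=[0.9297 0.1914; 0.1914 0.8389]  H_jac=[0.2058 0.2734]  S=[0.5236]  K=[0.4653; 0.5133]  nu=[-0.7548]  x^+=[1.9837, -2.1449]  P^+=[0.8163 0.0664; 0.0664 0.7010]

H_jac[0,1] = 0.2734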